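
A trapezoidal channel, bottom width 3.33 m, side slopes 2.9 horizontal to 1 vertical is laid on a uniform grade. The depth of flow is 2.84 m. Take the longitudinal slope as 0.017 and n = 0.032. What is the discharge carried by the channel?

With bottom width b = 3.33 m and side slope z = 2.9: A = (b + zy)y = (3.33 + 2.9×2.84)×2.84 = 32.85 m²; P = b + 2y√(1+z²) = 3.33 + 2×2.84×3.068 = 20.75 m.
Hydraulic radius R = A/P = 32.85/20.75 = 1.583 m.
Manning's equation: Q = (1/n) A R^(2/3) S^(1/2) = (1/0.032) × 32.85 × 1.583^(2/3) × 0.017^(1/2) = 182 m³/s.

Q = 182 m³/s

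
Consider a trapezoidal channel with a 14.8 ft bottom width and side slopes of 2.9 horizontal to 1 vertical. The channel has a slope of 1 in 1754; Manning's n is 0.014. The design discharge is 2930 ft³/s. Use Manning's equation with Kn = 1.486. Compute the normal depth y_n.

Manning's equation rearranged: A R^(2/3) = nQ / (1.486·√S) = 0.014 × 2930 / (1.486 × √0.0005701) = 1156.
At y = 10.2 ft: A R^(2/3) = 1470 — too large.
At y = 9.16 ft: A R^(2/3) = 1157 — ≈ 1156.

y_n = 9.16 ft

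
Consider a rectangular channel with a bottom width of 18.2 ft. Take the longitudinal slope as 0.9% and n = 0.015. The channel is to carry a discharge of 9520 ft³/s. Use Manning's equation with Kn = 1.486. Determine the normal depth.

y_n = 17 ft

Manning's equation rearranged: A R^(2/3) = nQ / (1.486·√S) = 0.015 × 9520 / (1.486 × √0.009) = 1013.
At y = 20.3 ft: A R^(2/3) = 1258 — too large.
At y = 13.3 ft: A R^(2/3) = 745.3 — too small.
At y = 17 ft: A R^(2/3) = 1013 — close enough.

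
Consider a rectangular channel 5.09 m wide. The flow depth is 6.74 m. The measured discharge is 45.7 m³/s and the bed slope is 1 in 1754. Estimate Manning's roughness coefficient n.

n = 0.027

Flow area A = b·y = 5.09 × 6.74 = 34.31 m². Wetted perimeter P = b + 2y = 5.09 + 2×6.74 = 18.57 m.
Hydraulic radius R = A/P = 34.31/18.57 = 1.847 m.
Rearranging Manning's equation: n = (1/Q) A R^(2/3) S^(1/2) = (1/45.7) × 34.31 × 1.847^(2/3) × √0.0005701 = 0.027.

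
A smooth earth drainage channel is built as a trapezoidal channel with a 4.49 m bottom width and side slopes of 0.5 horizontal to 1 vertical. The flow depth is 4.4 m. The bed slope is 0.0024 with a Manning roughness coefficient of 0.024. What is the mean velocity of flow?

With bottom width b = 4.49 m and side slope z = 0.5: A = (b + zy)y = (4.49 + 0.5×4.4)×4.4 = 29.44 m²; P = b + 2y√(1+z²) = 4.49 + 2×4.4×1.118 = 14.33 m.
Hydraulic radius R = A/P = 29.44/14.33 = 2.054 m.
From Manning's equation, V = (1/n) R^(2/3) S^(1/2) = (1/0.024) × 2.054^(2/3) × 0.0024^(1/2) = 3.3 m/s.

V = 3.3 m/s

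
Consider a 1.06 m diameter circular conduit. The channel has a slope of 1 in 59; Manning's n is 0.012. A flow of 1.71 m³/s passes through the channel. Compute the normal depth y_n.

y_n = 0.488 m

Manning's equation rearranged: A R^(2/3) = nQ / (1·√S) = 0.012 × 1.71 / (√0.01695) = 0.1576.
Try y = 0.421 m: A R^(2/3) = 0.1211 — low.
Try y = 0.488 m: A R^(2/3) = 0.1579 — ≈ 0.1576.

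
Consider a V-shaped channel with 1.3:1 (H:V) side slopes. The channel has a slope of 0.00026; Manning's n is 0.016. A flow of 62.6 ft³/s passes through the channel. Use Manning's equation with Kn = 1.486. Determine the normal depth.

Manning's equation rearranged: A R^(2/3) = nQ / (1.486·√S) = 0.016 × 62.6 / (1.486 × √0.00026) = 41.8.
Try y = 3.77 ft: A R^(2/3) = 24.15 — short.
Try y = 5.87 ft: A R^(2/3) = 78.64 — over.
Try y = 4.63 ft: A R^(2/3) = 41.77 — close enough.

y_n = 4.63 ft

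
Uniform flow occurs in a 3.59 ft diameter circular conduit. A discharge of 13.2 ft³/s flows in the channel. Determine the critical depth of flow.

At critical depth, Q² T / (g A³) = 1, i.e. A³/T = Q²/g = 13.2²/32.2 = 5.411.
Trying y = 1.39 ft: A³/T = 13.56 — high.
Trying y = 0.936 ft: A³/T = 2.936 — low.
Trying y = 1.1 ft: A³/T = 5.495 — close enough.

y_c = 1.1 ft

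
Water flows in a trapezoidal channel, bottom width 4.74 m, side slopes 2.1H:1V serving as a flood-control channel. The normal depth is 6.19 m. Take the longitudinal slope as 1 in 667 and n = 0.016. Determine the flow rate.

Q = 586 m³/s

With bottom width b = 4.74 m and side slope z = 2.1: A = (b + zy)y = (4.74 + 2.1×6.19)×6.19 = 109.8 m²; P = b + 2y√(1+z²) = 4.74 + 2×6.19×2.326 = 33.54 m.
Hydraulic radius R = A/P = 109.8/33.54 = 3.274 m.
Manning's equation: Q = (1/n) A R^(2/3) S^(1/2) = (1/0.016) × 109.8 × 3.274^(2/3) × 0.001499^(1/2) = 586 m³/s.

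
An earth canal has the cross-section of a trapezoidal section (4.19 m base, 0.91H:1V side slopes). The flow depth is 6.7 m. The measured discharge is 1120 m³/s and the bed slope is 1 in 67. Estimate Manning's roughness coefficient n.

n = 0.0159

With bottom width b = 4.19 m and side slope z = 0.91: A = (b + zy)y = (4.19 + 0.91×6.7)×6.7 = 68.92 m²; P = b + 2y√(1+z²) = 4.19 + 2×6.7×1.352 = 22.31 m.
Hydraulic radius R = A/P = 68.92/22.31 = 3.09 m.
Rearranging Manning's equation: n = (1/Q) A R^(2/3) S^(1/2) = (1/1120) × 68.92 × 3.09^(2/3) × √0.01493 = 0.0159.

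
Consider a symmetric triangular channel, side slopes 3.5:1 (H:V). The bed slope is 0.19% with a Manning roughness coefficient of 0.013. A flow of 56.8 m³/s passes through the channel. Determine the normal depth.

Manning's equation rearranged: A R^(2/3) = nQ / (1·√S) = 0.013 × 56.8 / (√0.0019) = 16.94.
Trying y = 1.61 m: A R^(2/3) = 7.648 — short.
Trying y = 2.59 m: A R^(2/3) = 27.17 — over.
Trying y = 2.17 m: A R^(2/3) = 16.95 — ≈ 16.94.

y_n = 2.17 m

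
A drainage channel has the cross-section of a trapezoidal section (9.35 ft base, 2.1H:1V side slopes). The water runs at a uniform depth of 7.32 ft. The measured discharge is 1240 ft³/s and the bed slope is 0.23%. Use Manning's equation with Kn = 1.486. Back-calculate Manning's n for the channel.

With bottom width b = 9.35 ft and side slope z = 2.1: A = (b + zy)y = (9.35 + 2.1×7.32)×7.32 = 181 ft²; P = b + 2y√(1+z²) = 9.35 + 2×7.32×2.326 = 43.4 ft.
Hydraulic radius R = A/P = 181/43.4 = 4.17 ft.
Rearranging Manning's equation: n = (1.486/Q) A R^(2/3) S^(1/2) = (1.486/1240) × 181 × 4.17^(2/3) × √0.0023 = 0.0269.

n = 0.0269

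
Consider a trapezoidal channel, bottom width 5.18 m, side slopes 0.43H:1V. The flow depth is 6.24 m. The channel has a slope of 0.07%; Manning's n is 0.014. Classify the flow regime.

subcritical

With bottom width b = 5.18 m and side slope z = 0.43: A = (b + zy)y = (5.18 + 0.43×6.24)×6.24 = 49.07 m²; P = b + 2y√(1+z²) = 5.18 + 2×6.24×1.089 = 18.76 m.
Hydraulic radius R = A/P = 49.07/18.76 = 2.615 m.
V = (1/n) R^(2/3) √S = (1/0.014) × 2.615^(2/3) × √0.0007 = 3.587 m/s. Hydraulic depth D_h = A/T = 49.07/10.55 = 4.652 m.
Froude number Fr = V/√(g·D_h) = 3.587/√(9.81×4.652) = 0.531, which is less than 1, so the flow is subcritical.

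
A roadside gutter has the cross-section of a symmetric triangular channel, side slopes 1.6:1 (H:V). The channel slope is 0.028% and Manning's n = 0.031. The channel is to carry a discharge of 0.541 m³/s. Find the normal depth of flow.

y_n = 1.04 m

Manning's equation rearranged: A R^(2/3) = nQ / (1·√S) = 0.031 × 0.541 / (√0.00028) = 1.002.
At y = 0.892 m: A R^(2/3) = 0.6658 — short.
At y = 1.26 m: A R^(2/3) = 1.672 — over.
At y = 1.04 m: A R^(2/3) = 1.003 — matches.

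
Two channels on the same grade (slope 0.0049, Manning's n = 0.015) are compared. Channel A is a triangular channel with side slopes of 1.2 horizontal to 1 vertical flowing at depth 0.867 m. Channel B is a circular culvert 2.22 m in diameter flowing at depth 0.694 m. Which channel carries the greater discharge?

Channel A: For a triangular section with side slope z = 1.2: A = zy² = 1.2×0.867² = 0.902 m²; P = 2y√(1+z²) = 2×0.867×1.562 = 2.709 m. Hydraulic radius R = A/P = 0.902/2.709 = 0.333 m. Q_A = (1/0.015)·0.902·0.333^(2/3)·√0.0049 = 2.022 m³/s.
Channel B: For a circular section of diameter D = 2.22 m at depth y = 0.694 m, the central angle is θ = 2 arccos(1 − 2y/D) = 2.373 rad. Then A = (D²/8)(θ − sin θ) = 1.034 m² and P = Dθ/2 = 2.634 m. Hydraulic radius R = A/P = 1.034/2.634 = 0.3925 m. Q_B = (1/0.015)·1.034·0.3925^(2/3)·√0.0049 = 2.587 m³/s.
Q_A = 2.022 m³/s vs Q_B = 2.587 m³/s, so channel B carries more.

channel B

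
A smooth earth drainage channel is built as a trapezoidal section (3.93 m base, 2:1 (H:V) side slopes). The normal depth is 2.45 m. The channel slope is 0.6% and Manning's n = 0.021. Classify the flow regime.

supercritical

With bottom width b = 3.93 m and side slope z = 2: A = (b + zy)y = (3.93 + 2×2.45)×2.45 = 21.63 m²; P = b + 2y√(1+z²) = 3.93 + 2×2.45×2.236 = 14.89 m.
Hydraulic radius R = A/P = 21.63/14.89 = 1.453 m.
V = (1/n) R^(2/3) √S = (1/0.021) × 1.453^(2/3) × √0.006 = 4.732 m/s. Hydraulic depth D_h = A/T = 21.63/13.73 = 1.576 m.
Froude number Fr = V/√(g·D_h) = 4.732/√(9.81×1.576) = 1.2, which is greater than 1, so the flow is supercritical.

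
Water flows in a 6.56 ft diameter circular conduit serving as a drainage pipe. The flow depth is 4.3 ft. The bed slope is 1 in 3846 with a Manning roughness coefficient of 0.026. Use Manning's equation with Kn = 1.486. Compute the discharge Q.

Q = 33.2 ft³/s

For a circular section of diameter D = 6.56 ft at depth y = 4.3 ft, the central angle is θ = 2 arccos(1 − 2y/D) = 3.774 rad. Then A = (D²/8)(θ − sin θ) = 23.48 ft² and P = Dθ/2 = 12.38 ft.
Hydraulic radius R = A/P = 23.48/12.38 = 1.897 ft.
Manning's equation: Q = (1.486/n) A R^(2/3) S^(1/2) = (1.486/0.026) × 23.48 × 1.897^(2/3) × 0.00026^(1/2) = 33.2 ft³/s.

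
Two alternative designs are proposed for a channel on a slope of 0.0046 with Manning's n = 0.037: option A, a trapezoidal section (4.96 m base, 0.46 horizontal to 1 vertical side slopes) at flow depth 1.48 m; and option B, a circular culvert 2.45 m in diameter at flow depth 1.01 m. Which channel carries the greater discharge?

Channel A: With bottom width b = 4.96 m and side slope z = 0.46: A = (b + zy)y = (4.96 + 0.46×1.48)×1.48 = 8.348 m²; P = b + 2y√(1+z²) = 4.96 + 2×1.48×1.101 = 8.218 m. Hydraulic radius R = A/P = 8.348/8.218 = 1.016 m. Q_A = (1/0.037)·8.348·1.016^(2/3)·√0.0046 = 15.46 m³/s.
Channel B: For a circular section of diameter D = 2.45 m at depth y = 1.01 m, the central angle is θ = 2 arccos(1 − 2y/D) = 2.789 rad. Then A = (D²/8)(θ − sin θ) = 1.833 m² and P = Dθ/2 = 3.416 m. Hydraulic radius R = A/P = 1.833/3.416 = 0.5366 m. Q_B = (1/0.037)·1.833·0.5366^(2/3)·√0.0046 = 2.219 m³/s.
Q_A = 15.46 m³/s vs Q_B = 2.219 m³/s, so channel A carries more.

channel A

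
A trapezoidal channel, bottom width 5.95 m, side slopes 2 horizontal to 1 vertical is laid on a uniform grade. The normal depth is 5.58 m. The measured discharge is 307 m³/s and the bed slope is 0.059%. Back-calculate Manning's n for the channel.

n = 0.016

With bottom width b = 5.95 m and side slope z = 2: A = (b + zy)y = (5.95 + 2×5.58)×5.58 = 95.47 m²; P = b + 2y√(1+z²) = 5.95 + 2×5.58×2.236 = 30.9 m.
Hydraulic radius R = A/P = 95.47/30.9 = 3.089 m.
Rearranging Manning's equation: n = (1/Q) A R^(2/3) S^(1/2) = (1/307) × 95.47 × 3.089^(2/3) × √0.00059 = 0.016.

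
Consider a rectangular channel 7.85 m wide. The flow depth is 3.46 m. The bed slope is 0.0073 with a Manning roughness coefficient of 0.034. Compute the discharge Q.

Q = 102 m³/s

Flow area A = b·y = 7.85 × 3.46 = 27.16 m². Wetted perimeter P = b + 2y = 7.85 + 2×3.46 = 14.77 m.
Hydraulic radius R = A/P = 27.16/14.77 = 1.839 m.
Manning's equation: Q = (1/n) A R^(2/3) S^(1/2) = (1/0.034) × 27.16 × 1.839^(2/3) × 0.0073^(1/2) = 102 m³/s.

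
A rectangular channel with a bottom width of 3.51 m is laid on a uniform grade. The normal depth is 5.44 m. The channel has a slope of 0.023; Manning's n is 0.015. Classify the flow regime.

Flow area A = b·y = 3.51 × 5.44 = 19.09 m². Wetted perimeter P = b + 2y = 3.51 + 2×5.44 = 14.39 m.
Hydraulic radius R = A/P = 19.09/14.39 = 1.327 m.
V = (1/n) R^(2/3) √S = (1/0.015) × 1.327^(2/3) × √0.023 = 12.21 m/s. Hydraulic depth D_h = A/T = 19.09/3.51 = 5.44 m.
Froude number Fr = V/√(g·D_h) = 12.21/√(9.81×5.44) = 1.67, which is greater than 1, so the flow is supercritical.

supercritical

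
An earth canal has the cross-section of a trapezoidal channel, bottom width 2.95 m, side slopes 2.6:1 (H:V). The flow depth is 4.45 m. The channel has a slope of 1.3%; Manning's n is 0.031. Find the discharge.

Q = 418 m³/s

With bottom width b = 2.95 m and side slope z = 2.6: A = (b + zy)y = (2.95 + 2.6×4.45)×4.45 = 64.61 m²; P = b + 2y√(1+z²) = 2.95 + 2×4.45×2.786 = 27.74 m.
Hydraulic radius R = A/P = 64.61/27.74 = 2.329 m.
Manning's equation: Q = (1/n) A R^(2/3) S^(1/2) = (1/0.031) × 64.61 × 2.329^(2/3) × 0.013^(1/2) = 418 m³/s.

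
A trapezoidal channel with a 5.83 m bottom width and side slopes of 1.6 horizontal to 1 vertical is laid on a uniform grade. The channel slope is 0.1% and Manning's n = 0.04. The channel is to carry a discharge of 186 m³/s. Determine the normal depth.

Manning's equation rearranged: A R^(2/3) = nQ / (1·√S) = 0.04 × 186 / (√0.001) = 235.3.
At y = 8.02 m: A R^(2/3) = 386.3 — over.
At y = 4.7 m: A R^(2/3) = 120.5 — short.
At y = 6.42 m: A R^(2/3) = 235.5 — close enough.

y_n = 6.42 m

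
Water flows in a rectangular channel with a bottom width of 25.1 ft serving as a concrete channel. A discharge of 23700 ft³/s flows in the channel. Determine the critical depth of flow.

y_c = 30.3 ft

For a rectangular channel, critical depth y_c = (q²/g)^(1/3) where q = Q/b = 23700/25.1 = 944.2 ft²/s.
So y_c = (944.2²/32.2)^(1/3) = 30.3 ft.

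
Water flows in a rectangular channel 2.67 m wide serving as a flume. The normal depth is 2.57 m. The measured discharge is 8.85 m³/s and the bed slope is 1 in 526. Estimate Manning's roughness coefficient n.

n = 0.031

Flow area A = b·y = 2.67 × 2.57 = 6.862 m². Wetted perimeter P = b + 2y = 2.67 + 2×2.57 = 7.81 m.
Hydraulic radius R = A/P = 6.862/7.81 = 0.8786 m.
Rearranging Manning's equation: n = (1/Q) A R^(2/3) S^(1/2) = (1/8.85) × 6.862 × 0.8786^(2/3) × √0.001901 = 0.031.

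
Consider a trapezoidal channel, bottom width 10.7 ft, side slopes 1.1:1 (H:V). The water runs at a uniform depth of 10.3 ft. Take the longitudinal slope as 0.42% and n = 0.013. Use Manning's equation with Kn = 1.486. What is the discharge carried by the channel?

With bottom width b = 10.7 ft and side slope z = 1.1: A = (b + zy)y = (10.7 + 1.1×10.3)×10.3 = 226.9 ft²; P = b + 2y√(1+z²) = 10.7 + 2×10.3×1.487 = 41.32 ft.
Hydraulic radius R = A/P = 226.9/41.32 = 5.491 ft.
Manning's equation: Q = (1.486/n) A R^(2/3) S^(1/2) = (1.486/0.013) × 226.9 × 5.491^(2/3) × 0.0042^(1/2) = 5230 ft³/s.

Q = 5230 ft³/s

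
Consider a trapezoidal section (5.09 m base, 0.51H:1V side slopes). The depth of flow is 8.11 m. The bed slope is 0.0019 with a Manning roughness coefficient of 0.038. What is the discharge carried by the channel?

Q = 187 m³/s

With bottom width b = 5.09 m and side slope z = 0.51: A = (b + zy)y = (5.09 + 0.51×8.11)×8.11 = 74.82 m²; P = b + 2y√(1+z²) = 5.09 + 2×8.11×1.123 = 23.3 m.
Hydraulic radius R = A/P = 74.82/23.3 = 3.212 m.
Manning's equation: Q = (1/n) A R^(2/3) S^(1/2) = (1/0.038) × 74.82 × 3.212^(2/3) × 0.0019^(1/2) = 187 m³/s.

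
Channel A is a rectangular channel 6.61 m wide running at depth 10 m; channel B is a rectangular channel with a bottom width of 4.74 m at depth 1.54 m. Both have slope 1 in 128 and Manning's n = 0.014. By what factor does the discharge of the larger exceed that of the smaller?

Channel A: Flow area A = b·y = 6.61 × 10 = 66.1 m². Wetted perimeter P = b + 2y = 6.61 + 2×10 = 26.61 m. Hydraulic radius R = A/P = 66.1/26.61 = 2.484 m. Q_A = (1/0.014)·66.1·2.484^(2/3)·√0.007812 = 765.4 m³/s.
Channel B: Flow area A = b·y = 4.74 × 1.54 = 7.3 m². Wetted perimeter P = b + 2y = 4.74 + 2×1.54 = 7.82 m. Hydraulic radius R = A/P = 7.3/7.82 = 0.9335 m. Q_B = (1/0.014)·7.3·0.9335^(2/3)·√0.007812 = 44.02 m³/s.
The larger discharge is 765.4 m³/s and the smaller is 44.02 m³/s; the ratio is 17.4.

17.4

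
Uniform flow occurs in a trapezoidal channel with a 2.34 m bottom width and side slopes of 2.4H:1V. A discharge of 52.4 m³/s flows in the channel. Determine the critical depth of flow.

At critical depth, Q² T / (g A³) = 1, i.e. A³/T = Q²/g = 52.4²/9.81 = 279.9.
Try y = 2.48 m: A³/T = 610.5 — over.
Try y = 1.62 m: A³/T = 101.5 — short.
Try y = 2.07 m: A³/T = 282 — close enough.

y_c = 2.07 m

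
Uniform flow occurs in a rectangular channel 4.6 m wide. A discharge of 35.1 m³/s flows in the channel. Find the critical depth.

y_c = 1.81 m

For a rectangular channel, critical depth y_c = (q²/g)^(1/3) where q = Q/b = 35.1/4.6 = 7.63 m²/s.
So y_c = (7.63²/9.81)^(1/3) = 1.81 m.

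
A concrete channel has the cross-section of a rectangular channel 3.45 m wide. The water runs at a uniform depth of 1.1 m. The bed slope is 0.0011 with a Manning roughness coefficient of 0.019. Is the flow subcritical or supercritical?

Flow area A = b·y = 3.45 × 1.1 = 3.795 m². Wetted perimeter P = b + 2y = 3.45 + 2×1.1 = 5.65 m.
Hydraulic radius R = A/P = 3.795/5.65 = 0.6717 m.
V = (1/n) R^(2/3) √S = (1/0.019) × 0.6717^(2/3) × √0.0011 = 1.339 m/s. Hydraulic depth D_h = A/T = 3.795/3.45 = 1.1 m.
Froude number Fr = V/√(g·D_h) = 1.339/√(9.81×1.1) = 0.408, which is less than 1, so the flow is subcritical.

subcritical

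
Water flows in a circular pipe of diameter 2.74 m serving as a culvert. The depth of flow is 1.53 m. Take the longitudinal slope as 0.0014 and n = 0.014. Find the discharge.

Q = 7.35 m³/s

For a circular section of diameter D = 2.74 m at depth y = 1.53 m, the central angle is θ = 2 arccos(1 − 2y/D) = 3.376 rad. Then A = (D²/8)(θ − sin θ) = 3.386 m² and P = Dθ/2 = 4.625 m.
Hydraulic radius R = A/P = 3.386/4.625 = 0.7321 m.
Manning's equation: Q = (1/n) A R^(2/3) S^(1/2) = (1/0.014) × 3.386 × 0.7321^(2/3) × 0.0014^(1/2) = 7.35 m³/s.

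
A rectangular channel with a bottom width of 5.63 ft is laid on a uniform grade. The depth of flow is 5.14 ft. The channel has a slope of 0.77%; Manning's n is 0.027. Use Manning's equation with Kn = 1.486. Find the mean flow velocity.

Flow area A = b·y = 5.63 × 5.14 = 28.94 ft². Wetted perimeter P = b + 2y = 5.63 + 2×5.14 = 15.91 ft.
Hydraulic radius R = A/P = 28.94/15.91 = 1.819 ft.
From Manning's equation, V = (1.486/n) R^(2/3) S^(1/2) = (1.486/0.027) × 1.819^(2/3) × 0.0077^(1/2) = 7.2 ft/s.

V = 7.2 ft/s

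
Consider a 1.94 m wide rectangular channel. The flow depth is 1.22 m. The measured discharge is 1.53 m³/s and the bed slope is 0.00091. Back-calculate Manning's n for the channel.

Flow area A = b·y = 1.94 × 1.22 = 2.367 m². Wetted perimeter P = b + 2y = 1.94 + 2×1.22 = 4.38 m.
Hydraulic radius R = A/P = 2.367/4.38 = 0.5404 m.
Rearranging Manning's equation: n = (1/Q) A R^(2/3) S^(1/2) = (1/1.53) × 2.367 × 0.5404^(2/3) × √0.00091 = 0.031.

n = 0.031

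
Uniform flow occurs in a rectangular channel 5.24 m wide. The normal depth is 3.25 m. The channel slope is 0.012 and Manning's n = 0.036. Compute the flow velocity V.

Flow area A = b·y = 5.24 × 3.25 = 17.03 m². Wetted perimeter P = b + 2y = 5.24 + 2×3.25 = 11.74 m.
Hydraulic radius R = A/P = 17.03/11.74 = 1.451 m.
From Manning's equation, V = (1/n) R^(2/3) S^(1/2) = (1/0.036) × 1.451^(2/3) × 0.012^(1/2) = 3.9 m/s.

V = 3.9 m/s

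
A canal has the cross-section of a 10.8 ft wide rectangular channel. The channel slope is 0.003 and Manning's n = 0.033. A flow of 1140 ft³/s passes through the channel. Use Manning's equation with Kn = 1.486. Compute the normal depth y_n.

y_n = 16.8 ft

Manning's equation rearranged: A R^(2/3) = nQ / (1.486·√S) = 0.033 × 1140 / (1.486 × √0.003) = 462.2.
At y = 21.3 ft: A R^(2/3) = 609 — over.
At y = 16.8 ft: A R^(2/3) = 463.8 — ≈ 462.2.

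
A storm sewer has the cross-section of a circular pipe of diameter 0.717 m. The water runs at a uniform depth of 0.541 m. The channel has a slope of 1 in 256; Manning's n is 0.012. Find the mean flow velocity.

For a circular section of diameter D = 0.717 m at depth y = 0.541 m, the central angle is θ = 2 arccos(1 − 2y/D) = 4.21 rad. Then A = (D²/8)(θ − sin θ) = 0.3268 m² and P = Dθ/2 = 1.509 m.
Hydraulic radius R = A/P = 0.3268/1.509 = 0.2166 m.
From Manning's equation, V = (1/n) R^(2/3) S^(1/2) = (1/0.012) × 0.2166^(2/3) × 0.003906^(1/2) = 1.88 m/s.

V = 1.88 m/s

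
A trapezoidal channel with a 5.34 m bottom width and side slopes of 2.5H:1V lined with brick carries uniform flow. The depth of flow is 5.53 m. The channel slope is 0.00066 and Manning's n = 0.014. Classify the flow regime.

subcritical

With bottom width b = 5.34 m and side slope z = 2.5: A = (b + zy)y = (5.34 + 2.5×5.53)×5.53 = 106 m²; P = b + 2y√(1+z²) = 5.34 + 2×5.53×2.693 = 35.12 m.
Hydraulic radius R = A/P = 106/35.12 = 3.018 m.
V = (1/n) R^(2/3) √S = (1/0.014) × 3.018^(2/3) × √0.00066 = 3.832 m/s. Hydraulic depth D_h = A/T = 106/32.99 = 3.213 m.
Froude number Fr = V/√(g·D_h) = 3.832/√(9.81×3.213) = 0.683, which is less than 1, so the flow is subcritical.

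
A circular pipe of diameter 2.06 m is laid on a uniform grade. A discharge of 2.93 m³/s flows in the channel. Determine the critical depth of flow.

At critical depth, Q² T / (g A³) = 1, i.e. A³/T = Q²/g = 2.93²/9.81 = 0.8751.
At y = 0.991 m: A³/T = 1.939 — over.
At y = 0.651 m: A³/T = 0.3853 — short.
At y = 0.805 m: A³/T = 0.874 — matches.

y_c = 0.805 m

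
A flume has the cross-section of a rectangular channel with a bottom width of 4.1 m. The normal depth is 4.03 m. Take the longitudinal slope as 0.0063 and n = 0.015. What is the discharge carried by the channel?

Flow area A = b·y = 4.1 × 4.03 = 16.52 m². Wetted perimeter P = b + 2y = 4.1 + 2×4.03 = 12.16 m.
Hydraulic radius R = A/P = 16.52/12.16 = 1.359 m.
Manning's equation: Q = (1/n) A R^(2/3) S^(1/2) = (1/0.015) × 16.52 × 1.359^(2/3) × 0.0063^(1/2) = 107 m³/s.

Q = 107 m³/s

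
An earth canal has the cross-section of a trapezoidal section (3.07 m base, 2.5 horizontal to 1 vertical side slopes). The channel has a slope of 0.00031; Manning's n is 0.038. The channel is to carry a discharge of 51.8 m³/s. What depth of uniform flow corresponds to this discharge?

y_n = 4.46 m

Manning's equation rearranged: A R^(2/3) = nQ / (1·√S) = 0.038 × 51.8 / (√0.00031) = 111.8.
Try y = 5.35 m: A R^(2/3) = 173.1 — too large.
Try y = 3.34 m: A R^(2/3) = 56.68 — too small.
Try y = 4.46 m: A R^(2/3) = 111.8 — close enough.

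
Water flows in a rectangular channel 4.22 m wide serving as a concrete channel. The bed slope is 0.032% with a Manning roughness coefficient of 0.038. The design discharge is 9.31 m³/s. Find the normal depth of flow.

Manning's equation rearranged: A R^(2/3) = nQ / (1·√S) = 0.038 × 9.31 / (√0.00032) = 19.78.
Trying y = 2.78 m: A R^(2/3) = 13.24 — short.
Trying y = 4.33 m: A R^(2/3) = 23.07 — over.
Trying y = 3.82 m: A R^(2/3) = 19.78 — close enough.

y_n = 3.82 m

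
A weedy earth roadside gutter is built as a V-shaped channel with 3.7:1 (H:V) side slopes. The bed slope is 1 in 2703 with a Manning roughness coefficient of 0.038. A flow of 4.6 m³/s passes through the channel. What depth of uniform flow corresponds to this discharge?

y_n = 1.68 m

Manning's equation rearranged: A R^(2/3) = nQ / (1·√S) = 0.038 × 4.6 / (√0.00037) = 9.088.
At y = 1.29 m: A R^(2/3) = 4.49 — too small.
At y = 2.04 m: A R^(2/3) = 15.24 — too large.
At y = 1.68 m: A R^(2/3) = 9.081 — ≈ 9.088.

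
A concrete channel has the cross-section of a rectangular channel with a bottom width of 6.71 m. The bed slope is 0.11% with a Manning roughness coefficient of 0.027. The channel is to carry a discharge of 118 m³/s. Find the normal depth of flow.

y_n = 8.06 m

Manning's equation rearranged: A R^(2/3) = nQ / (1·√S) = 0.027 × 118 / (√0.0011) = 96.06.
Try y = 7.25 m: A R^(2/3) = 84.61 — too small.
Try y = 9.14 m: A R^(2/3) = 111.6 — too large.
Try y = 8.06 m: A R^(2/3) = 96.11 — close enough.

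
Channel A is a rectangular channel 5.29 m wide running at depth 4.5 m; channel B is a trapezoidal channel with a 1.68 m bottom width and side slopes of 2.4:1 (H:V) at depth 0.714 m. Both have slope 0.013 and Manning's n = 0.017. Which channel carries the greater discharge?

Channel A: Flow area A = b·y = 5.29 × 4.5 = 23.8 m². Wetted perimeter P = b + 2y = 5.29 + 2×4.5 = 14.29 m. Hydraulic radius R = A/P = 23.8/14.29 = 1.666 m. Q_A = (1/0.017)·23.8·1.666^(2/3)·√0.013 = 224.4 m³/s.
Channel B: With bottom width b = 1.68 m and side slope z = 2.4: A = (b + zy)y = (1.68 + 2.4×0.714)×0.714 = 2.423 m²; P = b + 2y√(1+z²) = 1.68 + 2×0.714×2.6 = 5.393 m. Hydraulic radius R = A/P = 2.423/5.393 = 0.4493 m. Q_B = (1/0.017)·2.423·0.4493^(2/3)·√0.013 = 9.533 m³/s.
Q_A = 224.4 m³/s vs Q_B = 9.533 m³/s, so channel A carries more.

channel A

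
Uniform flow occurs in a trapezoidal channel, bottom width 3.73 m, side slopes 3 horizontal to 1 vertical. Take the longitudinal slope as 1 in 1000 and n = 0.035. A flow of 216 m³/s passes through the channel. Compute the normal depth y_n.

Manning's equation rearranged: A R^(2/3) = nQ / (1·√S) = 0.035 × 216 / (√0.001) = 239.1.
Trying y = 6.51 m: A R^(2/3) = 340.5 — too large.
Trying y = 3.98 m: A R^(2/3) = 104.1 — too small.
Trying y = 5.63 m: A R^(2/3) = 238.9 — ≈ 239.1.

y_n = 5.63 m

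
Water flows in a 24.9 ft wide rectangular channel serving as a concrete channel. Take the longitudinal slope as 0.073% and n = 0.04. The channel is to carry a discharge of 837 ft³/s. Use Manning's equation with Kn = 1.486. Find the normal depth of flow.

y_n = 10.5 ft

Manning's equation rearranged: A R^(2/3) = nQ / (1.486·√S) = 0.04 × 837 / (1.486 × √0.00073) = 833.9.
Try y = 8.55 ft: A R^(2/3) = 628.2 — low.
Try y = 12.1 ft: A R^(2/3) = 1010 — high.
Try y = 10.5 ft: A R^(2/3) = 833.9 — ≈ 833.9.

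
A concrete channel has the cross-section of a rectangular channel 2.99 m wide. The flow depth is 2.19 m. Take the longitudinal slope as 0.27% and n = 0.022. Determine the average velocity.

V = 2.18 m/s

Flow area A = b·y = 2.99 × 2.19 = 6.548 m². Wetted perimeter P = b + 2y = 2.99 + 2×2.19 = 7.37 m.
Hydraulic radius R = A/P = 6.548/7.37 = 0.8885 m.
From Manning's equation, V = (1/n) R^(2/3) S^(1/2) = (1/0.022) × 0.8885^(2/3) × 0.0027^(1/2) = 2.18 m/s.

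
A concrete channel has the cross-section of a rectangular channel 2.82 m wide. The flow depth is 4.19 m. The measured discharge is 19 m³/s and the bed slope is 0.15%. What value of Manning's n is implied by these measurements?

Flow area A = b·y = 2.82 × 4.19 = 11.82 m². Wetted perimeter P = b + 2y = 2.82 + 2×4.19 = 11.2 m.
Hydraulic radius R = A/P = 11.82/11.2 = 1.055 m.
Rearranging Manning's equation: n = (1/Q) A R^(2/3) S^(1/2) = (1/19) × 11.82 × 1.055^(2/3) × √0.0015 = 0.025.

n = 0.025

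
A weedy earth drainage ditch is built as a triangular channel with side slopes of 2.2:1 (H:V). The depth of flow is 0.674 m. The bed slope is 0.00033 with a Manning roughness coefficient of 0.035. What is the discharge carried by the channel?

Q = 0.236 m³/s

For a triangular section with side slope z = 2.2: A = zy² = 2.2×0.674² = 0.9994 m²; P = 2y√(1+z²) = 2×0.674×2.417 = 3.258 m.
Hydraulic radius R = A/P = 0.9994/3.258 = 0.3068 m.
Manning's equation: Q = (1/n) A R^(2/3) S^(1/2) = (1/0.035) × 0.9994 × 0.3068^(2/3) × 0.00033^(1/2) = 0.236 m³/s.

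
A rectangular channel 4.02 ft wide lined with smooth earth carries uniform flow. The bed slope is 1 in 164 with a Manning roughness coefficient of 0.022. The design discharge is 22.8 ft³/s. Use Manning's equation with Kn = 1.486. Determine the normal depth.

y_n = 1.27 ft

Manning's equation rearranged: A R^(2/3) = nQ / (1.486·√S) = 0.022 × 22.8 / (1.486 × √0.006098) = 4.323.
Trying y = 1.09 ft: A R^(2/3) = 3.477 — short.
Trying y = 1.52 ft: A R^(2/3) = 5.549 — over.
Trying y = 1.27 ft: A R^(2/3) = 4.32 — matches.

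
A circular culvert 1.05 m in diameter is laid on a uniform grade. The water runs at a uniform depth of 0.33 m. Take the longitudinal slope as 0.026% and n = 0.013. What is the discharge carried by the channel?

For a circular section of diameter D = 1.05 m at depth y = 0.33 m, the central angle is θ = 2 arccos(1 − 2y/D) = 2.38 rad. Then A = (D²/8)(θ − sin θ) = 0.233 m² and P = Dθ/2 = 1.25 m.
Hydraulic radius R = A/P = 0.233/1.25 = 0.1864 m.
Manning's equation: Q = (1/n) A R^(2/3) S^(1/2) = (1/0.013) × 0.233 × 0.1864^(2/3) × 0.00026^(1/2) = 0.0943 m³/s.

Q = 0.0943 m³/s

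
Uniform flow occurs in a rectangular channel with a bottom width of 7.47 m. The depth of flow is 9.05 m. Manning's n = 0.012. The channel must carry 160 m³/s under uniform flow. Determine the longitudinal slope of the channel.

S = 0.000221

Flow area A = b·y = 7.47 × 9.05 = 67.6 m². Wetted perimeter P = b + 2y = 7.47 + 2×9.05 = 25.57 m.
Hydraulic radius R = A/P = 67.6/25.57 = 2.644 m.
From Manning's equation, S = [nQ / (1 A R^(2/3))]² = [0.012 × 160 / (1 × 67.6 × 2.644^(2/3))]² = 0.000221.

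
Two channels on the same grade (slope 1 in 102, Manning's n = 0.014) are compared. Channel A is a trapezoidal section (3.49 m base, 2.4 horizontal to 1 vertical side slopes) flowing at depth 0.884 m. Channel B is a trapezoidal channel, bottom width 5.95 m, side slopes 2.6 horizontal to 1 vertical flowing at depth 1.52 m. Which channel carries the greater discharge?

channel B

Channel A: With bottom width b = 3.49 m and side slope z = 2.4: A = (b + zy)y = (3.49 + 2.4×0.884)×0.884 = 4.961 m²; P = b + 2y√(1+z²) = 3.49 + 2×0.884×2.6 = 8.087 m. Hydraulic radius R = A/P = 4.961/8.087 = 0.6134 m. Q_A = (1/0.014)·4.961·0.6134^(2/3)·√0.009804 = 25.33 m³/s.
Channel B: With bottom width b = 5.95 m and side slope z = 2.6: A = (b + zy)y = (5.95 + 2.6×1.52)×1.52 = 15.05 m²; P = b + 2y√(1+z²) = 5.95 + 2×1.52×2.786 = 14.42 m. Hydraulic radius R = A/P = 15.05/14.42 = 1.044 m. Q_B = (1/0.014)·15.05·1.044^(2/3)·√0.009804 = 109.5 m³/s.
Q_A = 25.33 m³/s vs Q_B = 109.5 m³/s, so channel B carries more.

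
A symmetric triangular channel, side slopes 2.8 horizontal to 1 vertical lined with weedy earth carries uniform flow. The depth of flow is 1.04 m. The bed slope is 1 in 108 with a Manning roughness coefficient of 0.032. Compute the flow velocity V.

V = 1.87 m/s

For a triangular section with side slope z = 2.8: A = zy² = 2.8×1.04² = 3.028 m²; P = 2y√(1+z²) = 2×1.04×2.973 = 6.184 m.
Hydraulic radius R = A/P = 3.028/6.184 = 0.4897 m.
From Manning's equation, V = (1/n) R^(2/3) S^(1/2) = (1/0.032) × 0.4897^(2/3) × 0.009259^(1/2) = 1.87 m/s.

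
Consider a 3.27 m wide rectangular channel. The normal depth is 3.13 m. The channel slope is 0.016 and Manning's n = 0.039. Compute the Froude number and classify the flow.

Flow area A = b·y = 3.27 × 3.13 = 10.24 m². Wetted perimeter P = b + 2y = 3.27 + 2×3.13 = 9.53 m.
Hydraulic radius R = A/P = 10.24/9.53 = 1.074 m.
V = (1/n) R^(2/3) √S = (1/0.039) × 1.074^(2/3) × √0.016 = 3.401 m/s. Hydraulic depth D_h = A/T = 10.24/3.27 = 3.13 m.
Froude number Fr = V/√(g·D_h) = 3.401/√(9.81×3.13) = 0.614, which is less than 1, so the flow is subcritical.

subcritical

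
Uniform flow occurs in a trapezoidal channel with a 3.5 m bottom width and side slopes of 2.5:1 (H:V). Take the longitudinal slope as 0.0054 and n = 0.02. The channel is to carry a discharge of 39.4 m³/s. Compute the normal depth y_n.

y_n = 1.52 m

Manning's equation rearranged: A R^(2/3) = nQ / (1·√S) = 0.02 × 39.4 / (√0.0054) = 10.72.
At y = 1.68 m: A R^(2/3) = 13.2 — too large.
At y = 1.13 m: A R^(2/3) = 5.877 — too small.
At y = 1.52 m: A R^(2/3) = 10.72 — ≈ 10.72.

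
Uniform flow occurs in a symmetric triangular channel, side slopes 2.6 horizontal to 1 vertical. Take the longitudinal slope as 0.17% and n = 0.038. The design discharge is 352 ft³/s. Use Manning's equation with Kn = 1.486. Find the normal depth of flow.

y_n = 6.37 ft

Manning's equation rearranged: A R^(2/3) = nQ / (1.486·√S) = 0.038 × 352 / (1.486 × √0.0017) = 218.3.
Trying y = 5.27 ft: A R^(2/3) = 131.6 — low.
Trying y = 7.85 ft: A R^(2/3) = 380.7 — high.
Trying y = 6.37 ft: A R^(2/3) = 218.1 — close enough.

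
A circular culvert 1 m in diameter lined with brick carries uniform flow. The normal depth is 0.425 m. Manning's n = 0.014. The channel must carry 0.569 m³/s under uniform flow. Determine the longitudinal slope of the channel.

S = 0.00462

For a circular section of diameter D = 1 m at depth y = 0.425 m, the central angle is θ = 2 arccos(1 − 2y/D) = 2.84 rad. Then A = (D²/8)(θ − sin θ) = 0.318 m² and P = Dθ/2 = 1.42 m.
Hydraulic radius R = A/P = 0.318/1.42 = 0.2239 m.
From Manning's equation, S = [nQ / (1 A R^(2/3))]² = [0.014 × 0.569 / (1 × 0.318 × 0.2239^(2/3))]² = 0.00462.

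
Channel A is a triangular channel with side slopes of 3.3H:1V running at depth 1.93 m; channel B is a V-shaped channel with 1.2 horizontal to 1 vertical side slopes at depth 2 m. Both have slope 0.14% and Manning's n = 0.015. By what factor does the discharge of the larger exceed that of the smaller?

Channel A: For a triangular section with side slope z = 3.3: A = zy² = 3.3×1.93² = 12.29 m²; P = 2y√(1+z²) = 2×1.93×3.448 = 13.31 m. Hydraulic radius R = A/P = 12.29/13.31 = 0.9235 m. Q_A = (1/0.015)·12.29·0.9235^(2/3)·√0.0014 = 29.08 m³/s.
Channel B: For a triangular section with side slope z = 1.2: A = zy² = 1.2×2² = 4.8 m²; P = 2y√(1+z²) = 2×2×1.562 = 6.248 m. Hydraulic radius R = A/P = 4.8/6.248 = 0.7682 m. Q_B = (1/0.015)·4.8·0.7682^(2/3)·√0.0014 = 10.04 m³/s.
The larger discharge is 29.08 m³/s and the smaller is 10.04 m³/s; the ratio is 2.9.

2.9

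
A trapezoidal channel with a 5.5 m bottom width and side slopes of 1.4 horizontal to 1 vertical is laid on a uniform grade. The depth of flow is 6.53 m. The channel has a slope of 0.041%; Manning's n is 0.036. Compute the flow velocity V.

V = 1.28 m/s

With bottom width b = 5.5 m and side slope z = 1.4: A = (b + zy)y = (5.5 + 1.4×6.53)×6.53 = 95.61 m²; P = b + 2y√(1+z²) = 5.5 + 2×6.53×1.72 = 27.97 m.
Hydraulic radius R = A/P = 95.61/27.97 = 3.418 m.
From Manning's equation, V = (1/n) R^(2/3) S^(1/2) = (1/0.036) × 3.418^(2/3) × 0.00041^(1/2) = 1.28 m/s.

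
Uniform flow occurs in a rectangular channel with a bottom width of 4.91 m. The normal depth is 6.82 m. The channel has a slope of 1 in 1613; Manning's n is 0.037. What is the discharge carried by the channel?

Flow area A = b·y = 4.91 × 6.82 = 33.49 m². Wetted perimeter P = b + 2y = 4.91 + 2×6.82 = 18.55 m.
Hydraulic radius R = A/P = 33.49/18.55 = 1.805 m.
Manning's equation: Q = (1/n) A R^(2/3) S^(1/2) = (1/0.037) × 33.49 × 1.805^(2/3) × 0.00062^(1/2) = 33.4 m³/s.

Q = 33.4 m³/s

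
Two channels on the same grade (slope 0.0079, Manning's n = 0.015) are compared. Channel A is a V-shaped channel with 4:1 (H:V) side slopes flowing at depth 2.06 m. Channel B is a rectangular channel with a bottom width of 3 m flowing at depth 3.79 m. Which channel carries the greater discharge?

Channel A: For a triangular section with side slope z = 4: A = zy² = 4×2.06² = 16.97 m²; P = 2y√(1+z²) = 2×2.06×4.123 = 16.99 m. Hydraulic radius R = A/P = 16.97/16.99 = 0.9992 m. Q_A = (1/0.015)·16.97·0.9992^(2/3)·√0.0079 = 100.5 m³/s.
Channel B: Flow area A = b·y = 3 × 3.79 = 11.37 m². Wetted perimeter P = b + 2y = 3 + 2×3.79 = 10.58 m. Hydraulic radius R = A/P = 11.37/10.58 = 1.075 m. Q_B = (1/0.015)·11.37·1.075^(2/3)·√0.0079 = 70.69 m³/s.
Q_A = 100.5 m³/s vs Q_B = 70.69 m³/s, so channel A carries more.

channel A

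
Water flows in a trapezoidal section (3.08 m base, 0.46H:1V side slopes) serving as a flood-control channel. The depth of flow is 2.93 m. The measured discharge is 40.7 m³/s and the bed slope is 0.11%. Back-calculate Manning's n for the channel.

n = 0.013

With bottom width b = 3.08 m and side slope z = 0.46: A = (b + zy)y = (3.08 + 0.46×2.93)×2.93 = 12.97 m²; P = b + 2y√(1+z²) = 3.08 + 2×2.93×1.101 = 9.53 m.
Hydraulic radius R = A/P = 12.97/9.53 = 1.361 m.
Rearranging Manning's equation: n = (1/Q) A R^(2/3) S^(1/2) = (1/40.7) × 12.97 × 1.361^(2/3) × √0.0011 = 0.013.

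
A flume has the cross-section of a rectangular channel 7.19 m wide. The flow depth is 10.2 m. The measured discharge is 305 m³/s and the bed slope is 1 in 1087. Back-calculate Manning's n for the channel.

n = 0.014

Flow area A = b·y = 7.19 × 10.2 = 73.34 m². Wetted perimeter P = b + 2y = 7.19 + 2×10.2 = 27.59 m.
Hydraulic radius R = A/P = 73.34/27.59 = 2.658 m.
Rearranging Manning's equation: n = (1/Q) A R^(2/3) S^(1/2) = (1/305) × 73.34 × 2.658^(2/3) × √0.00092 = 0.014.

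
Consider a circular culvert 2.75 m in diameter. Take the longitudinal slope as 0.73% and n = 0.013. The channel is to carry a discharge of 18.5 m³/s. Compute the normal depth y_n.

Manning's equation rearranged: A R^(2/3) = nQ / (1·√S) = 0.013 × 18.5 / (√0.0073) = 2.815.
Trying y = 1.25 m: A R^(2/3) = 1.962 — too small.
Trying y = 1.71 m: A R^(2/3) = 3.281 — too large.
Trying y = 1.55 m: A R^(2/3) = 2.819 — matches.

y_n = 1.55 m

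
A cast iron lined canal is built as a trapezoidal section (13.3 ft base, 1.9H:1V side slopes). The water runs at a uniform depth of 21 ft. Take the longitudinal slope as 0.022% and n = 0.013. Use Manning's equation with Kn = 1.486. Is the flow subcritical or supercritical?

With bottom width b = 13.3 ft and side slope z = 1.9: A = (b + zy)y = (13.3 + 1.9×21)×21 = 1117 ft²; P = b + 2y√(1+z²) = 13.3 + 2×21×2.147 = 103.5 ft.
Hydraulic radius R = A/P = 1117/103.5 = 10.8 ft.
V = (1.486/n) R^(2/3) √S = (1.486/0.013) × 10.8^(2/3) × √0.00022 = 8.282 ft/s. Hydraulic depth D_h = A/T = 1117/93.1 = 12 ft.
Froude number Fr = V/√(g·D_h) = 8.282/√(32.2×12) = 0.421, which is less than 1, so the flow is subcritical.

subcritical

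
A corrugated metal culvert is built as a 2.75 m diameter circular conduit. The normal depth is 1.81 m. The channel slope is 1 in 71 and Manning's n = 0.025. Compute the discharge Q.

For a circular section of diameter D = 2.75 m at depth y = 1.81 m, the central angle is θ = 2 arccos(1 − 2y/D) = 3.785 rad. Then A = (D²/8)(θ − sin θ) = 4.146 m² and P = Dθ/2 = 5.205 m.
Hydraulic radius R = A/P = 4.146/5.205 = 0.7965 m.
Manning's equation: Q = (1/n) A R^(2/3) S^(1/2) = (1/0.025) × 4.146 × 0.7965^(2/3) × 0.01408^(1/2) = 16.9 m³/s.

Q = 16.9 m³/s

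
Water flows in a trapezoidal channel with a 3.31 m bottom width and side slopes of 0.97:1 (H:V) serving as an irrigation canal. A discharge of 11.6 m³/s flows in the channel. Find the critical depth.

At critical depth, Q² T / (g A³) = 1, i.e. A³/T = Q²/g = 11.6²/9.81 = 13.72.
Try y = 0.707 m: A³/T = 4.816 — too small.
Try y = 1.08 m: A³/T = 19.28 — too large.
Try y = 0.975 m: A³/T = 13.73 — close enough.

y_c = 0.975 m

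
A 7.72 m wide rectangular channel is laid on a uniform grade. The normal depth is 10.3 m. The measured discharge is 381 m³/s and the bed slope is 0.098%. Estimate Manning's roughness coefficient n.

Flow area A = b·y = 7.72 × 10.3 = 79.52 m². Wetted perimeter P = b + 2y = 7.72 + 2×10.3 = 28.32 m.
Hydraulic radius R = A/P = 79.52/28.32 = 2.808 m.
Rearranging Manning's equation: n = (1/Q) A R^(2/3) S^(1/2) = (1/381) × 79.52 × 2.808^(2/3) × √0.00098 = 0.013.

n = 0.013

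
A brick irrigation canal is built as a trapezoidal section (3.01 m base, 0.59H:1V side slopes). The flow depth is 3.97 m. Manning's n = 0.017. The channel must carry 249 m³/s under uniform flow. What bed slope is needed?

With bottom width b = 3.01 m and side slope z = 0.59: A = (b + zy)y = (3.01 + 0.59×3.97)×3.97 = 21.25 m²; P = b + 2y√(1+z²) = 3.01 + 2×3.97×1.161 = 12.23 m.
Hydraulic radius R = A/P = 21.25/12.23 = 1.738 m.
From Manning's equation, S = [nQ / (1 A R^(2/3))]² = [0.017 × 249 / (1 × 21.25 × 1.738^(2/3))]² = 0.019.

S = 0.019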